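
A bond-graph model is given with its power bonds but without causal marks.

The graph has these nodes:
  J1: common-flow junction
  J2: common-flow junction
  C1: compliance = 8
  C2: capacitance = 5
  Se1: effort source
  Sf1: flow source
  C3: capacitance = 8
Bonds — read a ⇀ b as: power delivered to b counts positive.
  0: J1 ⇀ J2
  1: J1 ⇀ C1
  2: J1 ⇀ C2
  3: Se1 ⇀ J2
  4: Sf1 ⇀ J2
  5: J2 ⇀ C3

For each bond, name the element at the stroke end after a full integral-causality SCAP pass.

bond 3 stroke→J2  (Se1 fixes effort; stroke away)
bond 4 stroke→Sf1  (source Sf1 imposes f)
bond 0 stroke→J2  (common-f at J2 fixed by 4)
bond 5 stroke→J2  (1-jn J2 has f-setter on 4)
bond 1 stroke→J1  (common-f at J1 fixed by 0)
bond 2 stroke→J1  (J1 flow already set via bond 0)

b0 |J2
b1 |J1
b2 |J1
b3 |J2
b4 |Sf1
b5 |J2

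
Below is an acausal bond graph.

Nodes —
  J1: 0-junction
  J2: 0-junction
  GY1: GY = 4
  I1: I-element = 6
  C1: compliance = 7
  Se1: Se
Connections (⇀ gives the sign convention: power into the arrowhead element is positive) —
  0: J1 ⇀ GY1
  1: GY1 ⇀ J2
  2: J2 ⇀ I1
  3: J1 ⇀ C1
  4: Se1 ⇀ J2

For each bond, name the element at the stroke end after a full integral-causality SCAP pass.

β4 →J2  (Se1 fixes effort; stroke away)
β1 →GY1  (0-jn J2 has e-setter on 4)
β2 →I1  (J2: bond 4 brought effort, rest push out)
β0 →GY1  (GY1 both-in/both-out from 1)
β3 →J1  (J1: last free bond brings effort in)

bond 0 →GY1
bond 1 →GY1
bond 2 →I1
bond 3 →J1
bond 4 →J2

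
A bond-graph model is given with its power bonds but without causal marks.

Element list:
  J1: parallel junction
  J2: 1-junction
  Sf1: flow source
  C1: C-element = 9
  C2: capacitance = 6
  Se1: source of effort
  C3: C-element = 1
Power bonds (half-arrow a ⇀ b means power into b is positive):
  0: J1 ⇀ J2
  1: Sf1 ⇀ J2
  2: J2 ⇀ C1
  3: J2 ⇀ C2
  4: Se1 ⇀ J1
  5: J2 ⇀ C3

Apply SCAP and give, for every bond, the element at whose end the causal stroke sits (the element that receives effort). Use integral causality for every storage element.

β1 |Sf1  (source Sf1 imposes f)
β4 |J1  (Se1: effort source, stroke at far end)
β0 |J2  (J1 effort already set via bond 4)
β2 |J2  (common-f at J2 fixed by 1)
β3 |J2  (J2: bond 1 brought flow, rest push out)
β5 |J2  (J2: bond 1 brought flow, rest push out)

β0 |J2
β1 |Sf1
β2 |J2
β3 |J2
β4 |J1
β5 |J2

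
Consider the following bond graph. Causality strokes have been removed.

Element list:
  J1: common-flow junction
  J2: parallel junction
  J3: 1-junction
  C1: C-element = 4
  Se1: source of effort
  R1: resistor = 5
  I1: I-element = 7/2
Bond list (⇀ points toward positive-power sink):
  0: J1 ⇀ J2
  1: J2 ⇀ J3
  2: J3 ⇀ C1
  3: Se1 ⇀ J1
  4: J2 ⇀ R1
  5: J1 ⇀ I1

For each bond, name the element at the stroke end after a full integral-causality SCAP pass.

bond 3 |J1  (Se1 fixes effort; stroke away)
bond 2 |J3  (C1 outputs effort q/C1)
bond 1 |J2  (J3 needs exactly one f-in)
bond 0 |J1  (0-jn J2 has e-setter on 1)
bond 4 |R1  (common-e at J2 fixed by 1)
bond 5 |I1  (closing 1-jn rule on J1)

b0 →J1
b1 →J2
b2 →J3
b3 →J1
b4 →R1
b5 →I1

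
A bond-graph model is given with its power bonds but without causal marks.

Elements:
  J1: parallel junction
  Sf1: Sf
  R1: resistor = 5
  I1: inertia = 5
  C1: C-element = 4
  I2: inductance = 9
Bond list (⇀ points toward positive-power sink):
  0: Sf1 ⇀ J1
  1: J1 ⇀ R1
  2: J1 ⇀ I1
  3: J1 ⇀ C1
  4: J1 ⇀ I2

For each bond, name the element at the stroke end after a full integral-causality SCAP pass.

β0 →Sf1
β1 →R1
β2 →I1
β3 →J1
β4 →I2

β0 stroke→Sf1  (Sf1 fixes flow; stroke at Sf1)
β2 stroke→I1  (prefer integral on I1)
β3 stroke→J1  (C1 integral (e out))
β1 stroke→R1  (0-jn J1 has e-setter on 3)
β4 stroke→I2  (common-e at J1 fixed by 3)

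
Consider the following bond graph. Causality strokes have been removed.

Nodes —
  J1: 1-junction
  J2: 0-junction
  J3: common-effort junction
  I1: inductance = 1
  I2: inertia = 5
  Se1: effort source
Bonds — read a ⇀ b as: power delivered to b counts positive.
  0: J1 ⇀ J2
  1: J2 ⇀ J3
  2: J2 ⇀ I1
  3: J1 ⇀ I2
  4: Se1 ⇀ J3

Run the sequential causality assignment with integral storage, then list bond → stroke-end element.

bond 0 stroke→J1
bond 1 stroke→J2
bond 2 stroke→I1
bond 3 stroke→I2
bond 4 stroke→J3

b4 →J3  (Se1 fixes effort; stroke away)
b1 →J2  (common-e at J3 fixed by 4)
b0 →J1  (common-e at J2 fixed by 1)
b2 →I1  (common-e at J2 fixed by 1)
b3 →I2  (J1 needs exactly one f-in)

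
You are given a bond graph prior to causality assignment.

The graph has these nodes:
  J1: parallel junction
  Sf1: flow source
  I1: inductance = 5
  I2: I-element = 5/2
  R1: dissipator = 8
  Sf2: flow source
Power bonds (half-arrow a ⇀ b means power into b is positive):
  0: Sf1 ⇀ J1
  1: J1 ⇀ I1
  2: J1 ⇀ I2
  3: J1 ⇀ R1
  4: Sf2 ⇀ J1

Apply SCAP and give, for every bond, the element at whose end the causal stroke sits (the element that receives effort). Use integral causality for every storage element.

β0 |Sf1
β1 |I1
β2 |I2
β3 |J1
β4 |Sf2

#0 |Sf1  (source Sf1 imposes f)
#4 |Sf2  (Sf2: flow source, stroke at near end)
#1 |I1  (I1 outputs flow p/I1)
#2 |I2  (I2 outputs flow p/I2)
#3 |J1  (J1 needs exactly one e-in)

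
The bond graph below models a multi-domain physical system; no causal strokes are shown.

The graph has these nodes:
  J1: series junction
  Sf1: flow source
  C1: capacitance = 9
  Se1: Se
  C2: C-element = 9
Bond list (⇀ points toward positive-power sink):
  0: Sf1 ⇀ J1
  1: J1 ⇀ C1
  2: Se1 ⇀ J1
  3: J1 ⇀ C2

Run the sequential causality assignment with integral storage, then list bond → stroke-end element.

β0 |Sf1
β1 |J1
β2 |J1
β3 |J1

β0 →Sf1  (source Sf1 imposes f)
β2 →J1  (Se1: effort source, stroke at far end)
β1 →J1  (J1 flow already set via bond 0)
β3 →J1  (J1 flow already set via bond 0)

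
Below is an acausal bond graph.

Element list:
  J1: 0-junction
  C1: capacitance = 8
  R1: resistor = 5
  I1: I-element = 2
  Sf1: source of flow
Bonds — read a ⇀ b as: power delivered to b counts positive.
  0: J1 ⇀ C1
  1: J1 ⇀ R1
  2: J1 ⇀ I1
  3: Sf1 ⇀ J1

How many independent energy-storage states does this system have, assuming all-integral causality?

#3 |Sf1  (Sf1 fixes flow; stroke at Sf1)
#0 |J1  (C1 outputs effort q/C1)
#1 |R1  (0-jn J1 has e-setter on 0)
#2 |I1  (J1: bond 0 brought effort, rest push out)

2  (C1, I1 all integral)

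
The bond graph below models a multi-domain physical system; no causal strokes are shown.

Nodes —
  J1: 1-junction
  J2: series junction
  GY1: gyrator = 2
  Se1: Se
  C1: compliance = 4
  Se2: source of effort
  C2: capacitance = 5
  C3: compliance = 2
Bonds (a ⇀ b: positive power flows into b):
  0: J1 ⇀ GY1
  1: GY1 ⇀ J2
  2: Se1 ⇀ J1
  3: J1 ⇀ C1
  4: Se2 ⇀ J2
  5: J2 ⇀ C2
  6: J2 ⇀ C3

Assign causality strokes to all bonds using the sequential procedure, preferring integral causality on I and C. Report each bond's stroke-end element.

bond 0 stroke→GY1
bond 1 stroke→GY1
bond 2 stroke→J1
bond 3 stroke→J1
bond 4 stroke→J2
bond 5 stroke→J2
bond 6 stroke→J2

bond 2 →J1  (Se1 (Se) sets effort on bond)
bond 4 →J2  (Se2: effort source, stroke at far end)
bond 3 →J1  (C1: C, integral causality)
bond 0 →GY1  (J1 needs exactly one f-in)
bond 1 →GY1  (GY GY1: same side as bond 0)
bond 5 →J2  (J2 flow already set via bond 1)
bond 6 →J2  (1-jn J2 has f-setter on 1)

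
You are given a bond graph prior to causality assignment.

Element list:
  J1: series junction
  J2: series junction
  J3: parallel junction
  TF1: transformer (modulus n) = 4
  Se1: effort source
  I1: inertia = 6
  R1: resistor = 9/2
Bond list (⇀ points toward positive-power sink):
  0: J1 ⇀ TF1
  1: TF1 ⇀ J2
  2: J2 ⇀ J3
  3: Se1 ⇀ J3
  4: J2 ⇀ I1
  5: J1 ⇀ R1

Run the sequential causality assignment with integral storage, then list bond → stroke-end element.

β3 stroke at J3  (Se1: effort source, stroke at far end)
β2 stroke at J2  (common-e at J3 fixed by 3)
β4 stroke at I1  (I1 integral (f out))
β1 stroke at J2  (common-f at J2 fixed by 4)
β0 stroke at TF1  (TF TF1: opposite of bond 1)
β5 stroke at J1  (common-f at J1 fixed by 0)

β0 |TF1
β1 |J2
β2 |J2
β3 |J3
β4 |I1
β5 |J1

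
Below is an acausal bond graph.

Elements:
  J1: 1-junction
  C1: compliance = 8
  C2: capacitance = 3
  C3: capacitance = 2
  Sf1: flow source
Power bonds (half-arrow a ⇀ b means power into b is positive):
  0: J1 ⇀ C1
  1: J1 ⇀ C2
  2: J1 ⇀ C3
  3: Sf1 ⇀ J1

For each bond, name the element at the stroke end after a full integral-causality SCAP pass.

bond 0 →J1
bond 1 →J1
bond 2 →J1
bond 3 →Sf1

β3 →Sf1  (source Sf1 imposes f)
β0 →J1  (1-jn J1 has f-setter on 3)
β1 →J1  (1-jn J1 has f-setter on 3)
β2 →J1  (common-f at J1 fixed by 3)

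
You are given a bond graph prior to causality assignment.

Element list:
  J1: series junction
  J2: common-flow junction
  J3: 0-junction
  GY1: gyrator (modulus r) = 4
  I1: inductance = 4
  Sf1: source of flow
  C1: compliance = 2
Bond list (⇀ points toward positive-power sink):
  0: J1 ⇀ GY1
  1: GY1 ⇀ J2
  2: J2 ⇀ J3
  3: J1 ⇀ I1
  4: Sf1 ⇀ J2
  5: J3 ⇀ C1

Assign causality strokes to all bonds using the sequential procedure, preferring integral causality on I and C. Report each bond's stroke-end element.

b0 |J1
b1 |J2
b2 |J2
b3 |I1
b4 |Sf1
b5 |J3

b4 stroke→Sf1  (Sf1: flow source, stroke at near end)
b1 stroke→J2  (1-jn J2 has f-setter on 4)
b2 stroke→J2  (J2: bond 4 brought flow, rest push out)
b5 stroke→J3  (only one effort-in slot at J3)
b0 stroke→J1  (through GY1, causality inverts; strokes same side of GY1)
b3 stroke→I1  (only one flow-in slot at J1)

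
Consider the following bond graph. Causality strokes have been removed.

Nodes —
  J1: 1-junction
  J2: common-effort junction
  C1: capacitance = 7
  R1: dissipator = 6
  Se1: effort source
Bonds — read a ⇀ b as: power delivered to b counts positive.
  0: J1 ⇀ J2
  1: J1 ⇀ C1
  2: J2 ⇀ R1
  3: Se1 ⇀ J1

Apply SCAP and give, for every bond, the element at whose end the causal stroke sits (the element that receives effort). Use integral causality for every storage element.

b3 →J1  (Se1 (Se) sets effort on bond)
b1 →J1  (prefer integral on C1)
b0 →J2  (closing 1-jn rule on J1)
b2 →R1  (J2: bond 0 brought effort, rest push out)

bond 0 →J2
bond 1 →J1
bond 2 →R1
bond 3 →J1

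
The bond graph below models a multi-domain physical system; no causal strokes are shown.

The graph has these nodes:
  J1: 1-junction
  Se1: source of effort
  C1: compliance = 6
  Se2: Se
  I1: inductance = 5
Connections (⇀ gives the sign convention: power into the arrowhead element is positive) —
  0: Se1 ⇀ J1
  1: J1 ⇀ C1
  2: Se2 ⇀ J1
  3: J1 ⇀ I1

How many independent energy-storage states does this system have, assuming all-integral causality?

2  (C1, I1 all integral)

#0 →J1  (Se1: effort source, stroke at far end)
#2 →J1  (Se2: effort source, stroke at far end)
#1 →J1  (C1 integral (e out))
#3 →I1  (J1 needs exactly one f-in)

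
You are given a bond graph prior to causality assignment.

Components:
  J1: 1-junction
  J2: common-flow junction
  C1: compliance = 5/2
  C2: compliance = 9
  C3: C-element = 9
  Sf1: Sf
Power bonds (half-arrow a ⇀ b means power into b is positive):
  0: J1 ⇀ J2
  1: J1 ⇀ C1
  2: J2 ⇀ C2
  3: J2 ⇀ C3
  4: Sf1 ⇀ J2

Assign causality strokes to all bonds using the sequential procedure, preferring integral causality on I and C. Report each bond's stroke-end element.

b0 stroke at J2
b1 stroke at J1
b2 stroke at J2
b3 stroke at J2
b4 stroke at Sf1

b4 stroke→Sf1  (source Sf1 imposes f)
b0 stroke→J2  (J2: bond 4 brought flow, rest push out)
b2 stroke→J2  (common-f at J2 fixed by 4)
b3 stroke→J2  (J2: bond 4 brought flow, rest push out)
b1 stroke→J1  (J1 flow already set via bond 0)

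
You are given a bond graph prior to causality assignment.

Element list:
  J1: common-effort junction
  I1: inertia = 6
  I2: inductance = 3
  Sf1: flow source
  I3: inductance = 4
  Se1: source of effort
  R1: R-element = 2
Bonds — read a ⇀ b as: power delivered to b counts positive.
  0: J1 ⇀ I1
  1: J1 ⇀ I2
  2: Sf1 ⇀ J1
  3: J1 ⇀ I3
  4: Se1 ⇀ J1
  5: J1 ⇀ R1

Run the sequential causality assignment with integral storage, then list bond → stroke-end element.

β0 |I1
β1 |I2
β2 |Sf1
β3 |I3
β4 |J1
β5 |R1

b2 stroke→Sf1  (source Sf1 imposes f)
b4 stroke→J1  (Se1 (Se) sets effort on bond)
b0 stroke→I1  (0-jn J1 has e-setter on 4)
b1 stroke→I2  (J1 effort already set via bond 4)
b3 stroke→I3  (J1: bond 4 brought effort, rest push out)
b5 stroke→R1  (J1: bond 4 brought effort, rest push out)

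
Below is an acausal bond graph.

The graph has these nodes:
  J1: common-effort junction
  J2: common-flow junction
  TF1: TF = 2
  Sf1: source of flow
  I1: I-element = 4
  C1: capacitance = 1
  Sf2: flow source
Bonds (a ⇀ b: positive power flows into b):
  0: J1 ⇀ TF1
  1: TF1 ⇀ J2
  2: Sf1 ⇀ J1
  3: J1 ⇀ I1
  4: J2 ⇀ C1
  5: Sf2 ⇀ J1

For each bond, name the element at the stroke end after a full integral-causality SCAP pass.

β2 stroke at Sf1  (Sf1: flow source, stroke at near end)
β5 stroke at Sf2  (Sf2 (Sf) sets flow on bond)
β3 stroke at I1  (I1 outputs flow p/I1)
β0 stroke at J1  (closing 0-jn rule on J1)
β1 stroke at TF1  (TF1 one-in-one-out from 0)
β4 stroke at J2  (common-f at J2 fixed by 1)

#0 stroke at J1
#1 stroke at TF1
#2 stroke at Sf1
#3 stroke at I1
#4 stroke at J2
#5 stroke at Sf2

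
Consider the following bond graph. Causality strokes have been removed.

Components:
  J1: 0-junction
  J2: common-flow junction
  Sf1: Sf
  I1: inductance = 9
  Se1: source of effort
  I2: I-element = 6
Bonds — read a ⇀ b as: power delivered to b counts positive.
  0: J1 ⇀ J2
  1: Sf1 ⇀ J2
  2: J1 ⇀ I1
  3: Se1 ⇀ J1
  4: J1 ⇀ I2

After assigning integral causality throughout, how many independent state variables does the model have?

2  (I1, I2 all integral)

bond 1 |Sf1  (source Sf1 imposes f)
bond 3 |J1  (Se1 (Se) sets effort on bond)
bond 0 |J2  (J1: bond 3 brought effort, rest push out)
bond 2 |I1  (J1 effort already set via bond 3)
bond 4 |I2  (J1 effort already set via bond 3)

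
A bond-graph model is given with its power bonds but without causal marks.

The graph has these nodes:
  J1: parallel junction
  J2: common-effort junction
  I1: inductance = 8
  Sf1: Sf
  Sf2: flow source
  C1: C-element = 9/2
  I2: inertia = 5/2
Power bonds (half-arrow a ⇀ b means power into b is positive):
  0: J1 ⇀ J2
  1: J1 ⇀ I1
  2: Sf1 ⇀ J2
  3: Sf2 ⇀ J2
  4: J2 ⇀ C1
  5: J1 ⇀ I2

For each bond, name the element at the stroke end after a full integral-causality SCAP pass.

β2 |Sf1  (source Sf1 imposes f)
β3 |Sf2  (Sf2: flow source, stroke at near end)
β1 |I1  (prefer integral on I1)
β4 |J2  (prefer integral on C1)
β0 |J1  (common-e at J2 fixed by 4)
β5 |I2  (common-e at J1 fixed by 0)

#0 stroke→J1
#1 stroke→I1
#2 stroke→Sf1
#3 stroke→Sf2
#4 stroke→J2
#5 stroke→I2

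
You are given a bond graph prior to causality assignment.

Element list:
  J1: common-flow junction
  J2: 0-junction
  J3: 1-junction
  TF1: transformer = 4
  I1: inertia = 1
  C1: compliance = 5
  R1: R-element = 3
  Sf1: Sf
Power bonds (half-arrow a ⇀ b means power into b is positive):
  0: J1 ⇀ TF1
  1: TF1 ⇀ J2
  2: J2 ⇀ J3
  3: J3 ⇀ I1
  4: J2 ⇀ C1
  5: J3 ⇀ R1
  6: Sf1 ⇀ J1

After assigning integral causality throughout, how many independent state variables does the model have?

b6 |Sf1  (Sf1 fixes flow; stroke at Sf1)
b0 |J1  (J1: bond 6 brought flow, rest push out)
b1 |TF1  (TF1: transformer flips bond 0)
b3 |I1  (I1 integral (f out))
b2 |J3  (1-jn J3 has f-setter on 3)
b5 |J3  (1-jn J3 has f-setter on 3)
b4 |J2  (only one effort-in slot at J2)

2  (C1, I1 all integral)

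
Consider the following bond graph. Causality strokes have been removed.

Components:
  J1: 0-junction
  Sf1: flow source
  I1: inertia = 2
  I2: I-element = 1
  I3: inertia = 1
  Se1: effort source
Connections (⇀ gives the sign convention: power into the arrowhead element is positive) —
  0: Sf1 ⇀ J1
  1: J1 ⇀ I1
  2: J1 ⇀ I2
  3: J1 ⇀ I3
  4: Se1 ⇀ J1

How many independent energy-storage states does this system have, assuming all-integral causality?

3  (I1, I2, I3 all integral)

#0 →Sf1  (Sf1 (Sf) sets flow on bond)
#4 →J1  (Se1 fixes effort; stroke away)
#1 →I1  (J1: bond 4 brought effort, rest push out)
#2 →I2  (J1 effort already set via bond 4)
#3 →I3  (0-jn J1 has e-setter on 4)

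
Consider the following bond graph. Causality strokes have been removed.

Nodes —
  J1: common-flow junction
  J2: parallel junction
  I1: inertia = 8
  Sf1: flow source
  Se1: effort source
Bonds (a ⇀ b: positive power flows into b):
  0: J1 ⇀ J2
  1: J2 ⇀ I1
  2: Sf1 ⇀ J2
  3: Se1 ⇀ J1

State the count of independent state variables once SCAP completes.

b2 stroke at Sf1  (source Sf1 imposes f)
b3 stroke at J1  (Se1 fixes effort; stroke away)
b0 stroke at J2  (closing 1-jn rule on J1)
b1 stroke at I1  (J2 effort already set via bond 0)

1  (I1 all integral)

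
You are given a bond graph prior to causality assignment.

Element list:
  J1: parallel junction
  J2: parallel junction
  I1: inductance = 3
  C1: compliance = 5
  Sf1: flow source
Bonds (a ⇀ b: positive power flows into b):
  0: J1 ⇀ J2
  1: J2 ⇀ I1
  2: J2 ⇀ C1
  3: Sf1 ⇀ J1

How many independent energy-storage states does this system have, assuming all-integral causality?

#3 stroke at Sf1  (source Sf1 imposes f)
#0 stroke at J1  (J1: last free bond brings effort in)
#1 stroke at I1  (prefer integral on I1)
#2 stroke at J2  (only one effort-in slot at J2)

2  (C1, I1 all integral)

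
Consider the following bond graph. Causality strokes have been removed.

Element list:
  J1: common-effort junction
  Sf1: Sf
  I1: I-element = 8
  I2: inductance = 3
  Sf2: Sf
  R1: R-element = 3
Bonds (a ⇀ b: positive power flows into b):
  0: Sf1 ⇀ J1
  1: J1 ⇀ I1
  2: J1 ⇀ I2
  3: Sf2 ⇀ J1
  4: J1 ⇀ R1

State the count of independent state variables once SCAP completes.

bond 0 stroke→Sf1  (source Sf1 imposes f)
bond 3 stroke→Sf2  (source Sf2 imposes f)
bond 1 stroke→I1  (I1 outputs flow p/I1)
bond 2 stroke→I2  (prefer integral on I2)
bond 4 stroke→J1  (closing 0-jn rule on J1)

2  (I1, I2 all integral)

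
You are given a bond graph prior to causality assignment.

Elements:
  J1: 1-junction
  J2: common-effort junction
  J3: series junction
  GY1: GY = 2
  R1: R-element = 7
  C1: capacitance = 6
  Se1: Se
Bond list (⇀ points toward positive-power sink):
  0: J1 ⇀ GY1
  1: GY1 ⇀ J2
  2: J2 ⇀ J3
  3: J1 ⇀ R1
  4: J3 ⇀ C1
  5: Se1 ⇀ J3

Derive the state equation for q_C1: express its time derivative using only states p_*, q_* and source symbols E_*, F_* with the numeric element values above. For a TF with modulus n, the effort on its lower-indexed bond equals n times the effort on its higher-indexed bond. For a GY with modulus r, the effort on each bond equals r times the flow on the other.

dq_C1/dt = 7*E_Se1/4 - 7*q_C1/24

#5 stroke at J3  (source Se1 imposes e)
#4 stroke at J3  (prefer integral on C1)
#2 stroke at J2  (only one flow-in slot at J3)
#1 stroke at GY1  (common-e at J2 fixed by 2)
#0 stroke at GY1  (GY1 both-in/both-out from 1)
#3 stroke at J1  (J1: bond 0 brought flow, rest push out)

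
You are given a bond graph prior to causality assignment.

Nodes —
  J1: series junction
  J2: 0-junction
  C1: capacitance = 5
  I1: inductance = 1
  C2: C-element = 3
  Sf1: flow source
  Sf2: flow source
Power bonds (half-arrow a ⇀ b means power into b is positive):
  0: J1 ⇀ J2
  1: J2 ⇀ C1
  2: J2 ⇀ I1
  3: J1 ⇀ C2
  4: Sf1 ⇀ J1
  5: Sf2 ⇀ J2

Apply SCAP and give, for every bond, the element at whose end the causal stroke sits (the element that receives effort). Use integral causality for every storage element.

#4 →Sf1  (Sf1: flow source, stroke at near end)
#5 →Sf2  (Sf2 (Sf) sets flow on bond)
#0 →J1  (J1 flow already set via bond 4)
#3 →J1  (J1: bond 4 brought flow, rest push out)
#1 →J2  (C1 outputs effort q/C1)
#2 →I1  (J2 effort already set via bond 1)

b0 |J1
b1 |J2
b2 |I1
b3 |J1
b4 |Sf1
b5 |Sf2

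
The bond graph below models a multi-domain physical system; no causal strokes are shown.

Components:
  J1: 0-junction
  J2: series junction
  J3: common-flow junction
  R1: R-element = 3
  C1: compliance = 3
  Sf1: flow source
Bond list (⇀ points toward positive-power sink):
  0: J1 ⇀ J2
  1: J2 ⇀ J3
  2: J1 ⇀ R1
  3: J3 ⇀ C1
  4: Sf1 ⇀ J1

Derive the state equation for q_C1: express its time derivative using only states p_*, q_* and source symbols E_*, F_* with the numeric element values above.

bond 4 |Sf1  (Sf1 (Sf) sets flow on bond)
bond 3 |J3  (C1 integral (e out))
bond 1 |J2  (J3 needs exactly one f-in)
bond 0 |J1  (only one flow-in slot at J2)
bond 2 |R1  (0-jn J1 has e-setter on 0)

dq_C1/dt = F_Sf1 - q_C1/9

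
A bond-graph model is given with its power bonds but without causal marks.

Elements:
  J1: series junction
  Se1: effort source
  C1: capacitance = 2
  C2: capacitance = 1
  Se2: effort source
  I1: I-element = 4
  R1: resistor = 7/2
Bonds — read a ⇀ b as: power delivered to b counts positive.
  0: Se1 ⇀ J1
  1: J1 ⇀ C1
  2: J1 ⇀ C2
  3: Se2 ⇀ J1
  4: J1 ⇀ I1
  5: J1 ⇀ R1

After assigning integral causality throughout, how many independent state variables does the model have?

b0 →J1  (Se1: effort source, stroke at far end)
b3 →J1  (Se2 (Se) sets effort on bond)
b1 →J1  (C1: C, integral causality)
b2 →J1  (C2 integral (e out))
b4 →I1  (prefer integral on I1)
b5 →J1  (J1 flow already set via bond 4)

3  (C1, C2, I1 all integral)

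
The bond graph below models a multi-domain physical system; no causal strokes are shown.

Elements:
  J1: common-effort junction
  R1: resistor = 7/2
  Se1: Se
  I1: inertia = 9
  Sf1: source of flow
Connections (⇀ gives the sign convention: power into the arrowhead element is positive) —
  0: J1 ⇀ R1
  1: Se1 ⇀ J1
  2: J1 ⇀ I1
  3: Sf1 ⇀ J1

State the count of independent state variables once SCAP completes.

#1 stroke at J1  (Se1: effort source, stroke at far end)
#3 stroke at Sf1  (Sf1 (Sf) sets flow on bond)
#0 stroke at R1  (common-e at J1 fixed by 1)
#2 stroke at I1  (J1 effort already set via bond 1)

1  (I1 all integral)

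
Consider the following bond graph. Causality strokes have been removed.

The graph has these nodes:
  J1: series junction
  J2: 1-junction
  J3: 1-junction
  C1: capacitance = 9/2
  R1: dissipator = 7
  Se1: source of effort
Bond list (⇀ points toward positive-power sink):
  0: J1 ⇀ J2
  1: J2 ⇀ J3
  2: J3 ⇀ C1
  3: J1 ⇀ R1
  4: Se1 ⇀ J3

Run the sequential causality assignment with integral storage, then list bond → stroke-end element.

β4 stroke at J3  (Se1 fixes effort; stroke away)
β2 stroke at J3  (C1: C, integral causality)
β1 stroke at J2  (only one flow-in slot at J3)
β0 stroke at J1  (only one flow-in slot at J2)
β3 stroke at R1  (closing 1-jn rule on J1)

b0 →J1
b1 →J2
b2 →J3
b3 →R1
b4 →J3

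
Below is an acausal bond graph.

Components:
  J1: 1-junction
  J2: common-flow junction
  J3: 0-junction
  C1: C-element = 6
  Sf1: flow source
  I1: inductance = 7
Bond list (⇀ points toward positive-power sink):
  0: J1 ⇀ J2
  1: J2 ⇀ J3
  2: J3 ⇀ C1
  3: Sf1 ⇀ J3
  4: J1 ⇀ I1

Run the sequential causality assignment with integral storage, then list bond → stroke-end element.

β3 |Sf1  (Sf1 fixes flow; stroke at Sf1)
β2 |J3  (prefer integral on C1)
β1 |J2  (common-e at J3 fixed by 2)
β0 |J1  (J2 needs exactly one f-in)
β4 |I1  (J1: last free bond brings flow in)

b0 |J1
b1 |J2
b2 |J3
b3 |Sf1
b4 |I1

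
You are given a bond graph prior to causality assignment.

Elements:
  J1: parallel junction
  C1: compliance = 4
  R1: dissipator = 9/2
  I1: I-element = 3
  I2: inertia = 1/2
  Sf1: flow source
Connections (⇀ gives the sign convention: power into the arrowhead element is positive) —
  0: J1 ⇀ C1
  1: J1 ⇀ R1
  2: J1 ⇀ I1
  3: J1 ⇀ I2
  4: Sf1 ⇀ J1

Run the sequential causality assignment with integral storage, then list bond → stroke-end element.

bond 4 |Sf1  (Sf1: flow source, stroke at near end)
bond 0 |J1  (C1: C, integral causality)
bond 1 |R1  (J1 effort already set via bond 0)
bond 2 |I1  (0-jn J1 has e-setter on 0)
bond 3 |I2  (common-e at J1 fixed by 0)

#0 stroke→J1
#1 stroke→R1
#2 stroke→I1
#3 stroke→I2
#4 stroke→Sf1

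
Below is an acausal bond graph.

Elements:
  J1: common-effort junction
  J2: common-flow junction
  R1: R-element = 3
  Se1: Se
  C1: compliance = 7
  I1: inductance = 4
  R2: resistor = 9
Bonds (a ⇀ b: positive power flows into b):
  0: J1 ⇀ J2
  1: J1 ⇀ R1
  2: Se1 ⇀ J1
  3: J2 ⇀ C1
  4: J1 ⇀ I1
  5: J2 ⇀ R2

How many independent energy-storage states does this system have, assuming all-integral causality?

b2 stroke at J1  (Se1: effort source, stroke at far end)
b0 stroke at J2  (common-e at J1 fixed by 2)
b1 stroke at R1  (J1 effort already set via bond 2)
b4 stroke at I1  (0-jn J1 has e-setter on 2)
b3 stroke at J2  (C1: C, integral causality)
b5 stroke at R2  (J2 needs exactly one f-in)

2  (C1, I1 all integral)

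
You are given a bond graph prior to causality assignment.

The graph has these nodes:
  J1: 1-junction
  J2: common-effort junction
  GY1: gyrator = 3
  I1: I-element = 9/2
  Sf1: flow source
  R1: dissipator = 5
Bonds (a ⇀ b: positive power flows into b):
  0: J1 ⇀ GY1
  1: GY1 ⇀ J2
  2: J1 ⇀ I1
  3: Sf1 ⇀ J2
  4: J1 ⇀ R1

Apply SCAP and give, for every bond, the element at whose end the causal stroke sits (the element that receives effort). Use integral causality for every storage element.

bond 0 stroke at J1
bond 1 stroke at J2
bond 2 stroke at I1
bond 3 stroke at Sf1
bond 4 stroke at J1

bond 3 |Sf1  (Sf1 (Sf) sets flow on bond)
bond 1 |J2  (only one effort-in slot at J2)
bond 0 |J1  (GY GY1: same side as bond 1)
bond 2 |I1  (I1 integral (f out))
bond 4 |J1  (1-jn J1 has f-setter on 2)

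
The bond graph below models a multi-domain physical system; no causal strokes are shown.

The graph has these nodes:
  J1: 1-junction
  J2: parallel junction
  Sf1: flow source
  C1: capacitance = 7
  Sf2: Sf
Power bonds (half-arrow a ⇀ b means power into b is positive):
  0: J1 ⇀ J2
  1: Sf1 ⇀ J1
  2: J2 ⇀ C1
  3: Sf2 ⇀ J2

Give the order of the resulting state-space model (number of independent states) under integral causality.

#1 stroke at Sf1  (Sf1 (Sf) sets flow on bond)
#3 stroke at Sf2  (Sf2: flow source, stroke at near end)
#0 stroke at J1  (J1: bond 1 brought flow, rest push out)
#2 stroke at J2  (only one effort-in slot at J2)

1  (C1 all integral)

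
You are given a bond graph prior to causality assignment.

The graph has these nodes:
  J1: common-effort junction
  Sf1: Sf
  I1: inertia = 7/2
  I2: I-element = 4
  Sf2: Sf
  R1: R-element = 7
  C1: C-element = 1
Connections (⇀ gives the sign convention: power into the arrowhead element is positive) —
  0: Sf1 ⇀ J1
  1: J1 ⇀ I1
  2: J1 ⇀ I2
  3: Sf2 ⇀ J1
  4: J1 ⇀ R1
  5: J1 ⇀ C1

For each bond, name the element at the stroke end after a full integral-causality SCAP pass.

b0 stroke at Sf1
b1 stroke at I1
b2 stroke at I2
b3 stroke at Sf2
b4 stroke at R1
b5 stroke at J1

b0 stroke→Sf1  (Sf1 fixes flow; stroke at Sf1)
b3 stroke→Sf2  (Sf2: flow source, stroke at near end)
b1 stroke→I1  (I1: I, integral causality)
b2 stroke→I2  (I2: I, integral causality)
b5 stroke→J1  (prefer integral on C1)
b4 stroke→R1  (0-jn J1 has e-setter on 5)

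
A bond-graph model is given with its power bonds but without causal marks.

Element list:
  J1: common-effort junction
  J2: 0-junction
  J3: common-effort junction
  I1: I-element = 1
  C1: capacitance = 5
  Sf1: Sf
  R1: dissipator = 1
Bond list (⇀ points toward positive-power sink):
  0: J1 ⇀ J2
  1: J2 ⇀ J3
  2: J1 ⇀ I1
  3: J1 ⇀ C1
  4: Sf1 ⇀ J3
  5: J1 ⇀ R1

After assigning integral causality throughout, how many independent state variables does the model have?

b4 stroke→Sf1  (source Sf1 imposes f)
b1 stroke→J3  (J3: last free bond brings effort in)
b0 stroke→J2  (J2 needs exactly one e-in)
b2 stroke→I1  (I1 outputs flow p/I1)
b3 stroke→J1  (C1: C, integral causality)
b5 stroke→R1  (common-e at J1 fixed by 3)

2  (C1, I1 all integral)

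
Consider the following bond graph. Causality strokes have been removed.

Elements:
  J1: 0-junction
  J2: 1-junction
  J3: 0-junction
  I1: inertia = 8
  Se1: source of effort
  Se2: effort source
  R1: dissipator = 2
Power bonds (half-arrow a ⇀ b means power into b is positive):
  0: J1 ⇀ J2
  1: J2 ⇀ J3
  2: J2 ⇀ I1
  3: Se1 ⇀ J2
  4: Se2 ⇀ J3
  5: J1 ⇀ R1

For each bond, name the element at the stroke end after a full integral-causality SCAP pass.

β3 stroke at J2  (source Se1 imposes e)
β4 stroke at J3  (Se2 (Se) sets effort on bond)
β1 stroke at J2  (common-e at J3 fixed by 4)
β2 stroke at I1  (I1 integral (f out))
β0 stroke at J2  (J2 flow already set via bond 2)
β5 stroke at J1  (closing 0-jn rule on J1)

β0 →J2
β1 →J2
β2 →I1
β3 →J2
β4 →J3
β5 →J1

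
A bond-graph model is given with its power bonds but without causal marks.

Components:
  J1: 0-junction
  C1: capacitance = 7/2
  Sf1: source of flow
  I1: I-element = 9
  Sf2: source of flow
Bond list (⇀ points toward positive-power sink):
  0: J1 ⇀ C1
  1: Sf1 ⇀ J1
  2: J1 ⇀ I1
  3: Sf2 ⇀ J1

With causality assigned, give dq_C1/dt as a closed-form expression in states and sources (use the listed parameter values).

bond 1 →Sf1  (Sf1 fixes flow; stroke at Sf1)
bond 3 →Sf2  (source Sf2 imposes f)
bond 0 →J1  (C1: C, integral causality)
bond 2 →I1  (0-jn J1 has e-setter on 0)

dq_C1/dt = F_Sf1 + F_Sf2 - p_I1/9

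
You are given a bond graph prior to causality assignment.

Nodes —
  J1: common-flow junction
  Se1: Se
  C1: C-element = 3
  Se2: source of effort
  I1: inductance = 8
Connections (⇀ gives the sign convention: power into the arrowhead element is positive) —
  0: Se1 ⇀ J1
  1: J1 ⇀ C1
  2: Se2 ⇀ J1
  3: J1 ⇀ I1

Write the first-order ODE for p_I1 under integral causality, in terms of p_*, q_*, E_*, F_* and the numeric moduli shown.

bond 0 →J1  (Se1: effort source, stroke at far end)
bond 2 →J1  (source Se2 imposes e)
bond 1 →J1  (C1 outputs effort q/C1)
bond 3 →I1  (closing 1-jn rule on J1)

dp_I1/dt = E_Se1 + E_Se2 - q_C1/3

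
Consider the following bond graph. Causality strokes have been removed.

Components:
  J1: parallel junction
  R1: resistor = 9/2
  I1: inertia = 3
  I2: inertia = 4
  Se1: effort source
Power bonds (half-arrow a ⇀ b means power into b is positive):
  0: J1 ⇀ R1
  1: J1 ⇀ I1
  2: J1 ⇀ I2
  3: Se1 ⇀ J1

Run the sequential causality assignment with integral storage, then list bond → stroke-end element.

b0 →R1
b1 →I1
b2 →I2
b3 →J1

bond 3 stroke at J1  (Se1 (Se) sets effort on bond)
bond 0 stroke at R1  (J1: bond 3 brought effort, rest push out)
bond 1 stroke at I1  (common-e at J1 fixed by 3)
bond 2 stroke at I2  (J1: bond 3 brought effort, rest push out)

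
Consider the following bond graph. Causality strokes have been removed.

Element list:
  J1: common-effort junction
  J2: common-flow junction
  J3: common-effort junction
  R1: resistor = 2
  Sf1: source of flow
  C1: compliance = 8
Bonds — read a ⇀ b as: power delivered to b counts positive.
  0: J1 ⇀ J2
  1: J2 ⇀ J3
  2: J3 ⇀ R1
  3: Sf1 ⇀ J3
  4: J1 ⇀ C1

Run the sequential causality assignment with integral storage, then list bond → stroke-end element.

#0 stroke at J2
#1 stroke at J3
#2 stroke at R1
#3 stroke at Sf1
#4 stroke at J1

#3 stroke at Sf1  (Sf1: flow source, stroke at near end)
#4 stroke at J1  (C1 outputs effort q/C1)
#0 stroke at J2  (common-e at J1 fixed by 4)
#1 stroke at J3  (J2 needs exactly one f-in)
#2 stroke at R1  (J3: bond 1 brought effort, rest push out)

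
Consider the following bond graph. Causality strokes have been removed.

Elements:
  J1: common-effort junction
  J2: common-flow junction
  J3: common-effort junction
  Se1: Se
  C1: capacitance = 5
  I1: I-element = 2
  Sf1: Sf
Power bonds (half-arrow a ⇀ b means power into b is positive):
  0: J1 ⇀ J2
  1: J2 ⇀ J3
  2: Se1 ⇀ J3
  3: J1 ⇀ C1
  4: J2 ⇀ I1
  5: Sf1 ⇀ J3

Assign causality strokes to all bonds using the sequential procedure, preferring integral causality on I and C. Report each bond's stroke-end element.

#0 stroke→J2
#1 stroke→J2
#2 stroke→J3
#3 stroke→J1
#4 stroke→I1
#5 stroke→Sf1

b2 |J3  (Se1 fixes effort; stroke away)
b5 |Sf1  (Sf1: flow source, stroke at near end)
b1 |J2  (common-e at J3 fixed by 2)
b3 |J1  (C1: C, integral causality)
b0 |J2  (common-e at J1 fixed by 3)
b4 |I1  (J2: last free bond brings flow in)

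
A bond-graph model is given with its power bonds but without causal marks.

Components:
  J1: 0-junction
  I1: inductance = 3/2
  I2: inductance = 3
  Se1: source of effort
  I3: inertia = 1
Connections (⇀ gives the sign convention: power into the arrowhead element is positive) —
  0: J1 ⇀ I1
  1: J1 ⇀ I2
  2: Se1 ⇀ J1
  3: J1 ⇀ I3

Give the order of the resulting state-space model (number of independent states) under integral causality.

3  (I1, I2, I3 all integral)

bond 2 stroke→J1  (source Se1 imposes e)
bond 0 stroke→I1  (J1 effort already set via bond 2)
bond 1 stroke→I2  (common-e at J1 fixed by 2)
bond 3 stroke→I3  (J1 effort already set via bond 2)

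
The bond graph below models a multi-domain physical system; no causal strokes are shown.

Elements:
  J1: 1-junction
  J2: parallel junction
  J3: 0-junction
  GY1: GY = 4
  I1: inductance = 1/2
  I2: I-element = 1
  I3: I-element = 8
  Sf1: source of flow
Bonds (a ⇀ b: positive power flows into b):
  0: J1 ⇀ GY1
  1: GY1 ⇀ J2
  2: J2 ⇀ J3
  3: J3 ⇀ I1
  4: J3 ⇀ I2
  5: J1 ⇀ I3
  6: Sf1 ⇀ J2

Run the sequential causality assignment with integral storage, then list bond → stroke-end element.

b0 →J1
b1 →J2
b2 →J3
b3 →I1
b4 →I2
b5 →I3
b6 →Sf1

b6 →Sf1  (source Sf1 imposes f)
b3 →I1  (prefer integral on I1)
b4 →I2  (prefer integral on I2)
b2 →J3  (closing 0-jn rule on J3)
b1 →J2  (only one effort-in slot at J2)
b0 →J1  (GY GY1: same side as bond 1)
b5 →I3  (J1 needs exactly one f-in)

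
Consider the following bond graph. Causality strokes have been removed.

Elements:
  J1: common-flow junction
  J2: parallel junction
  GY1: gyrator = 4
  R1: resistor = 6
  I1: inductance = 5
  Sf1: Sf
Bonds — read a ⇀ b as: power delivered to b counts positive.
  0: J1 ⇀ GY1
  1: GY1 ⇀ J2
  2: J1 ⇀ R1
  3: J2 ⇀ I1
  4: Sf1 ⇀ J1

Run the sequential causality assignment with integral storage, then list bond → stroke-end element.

bond 4 stroke at Sf1  (Sf1: flow source, stroke at near end)
bond 0 stroke at J1  (1-jn J1 has f-setter on 4)
bond 2 stroke at J1  (J1: bond 4 brought flow, rest push out)
bond 1 stroke at J2  (GY GY1: same side as bond 0)
bond 3 stroke at I1  (0-jn J2 has e-setter on 1)

bond 0 stroke at J1
bond 1 stroke at J2
bond 2 stroke at J1
bond 3 stroke at I1
bond 4 stroke at Sf1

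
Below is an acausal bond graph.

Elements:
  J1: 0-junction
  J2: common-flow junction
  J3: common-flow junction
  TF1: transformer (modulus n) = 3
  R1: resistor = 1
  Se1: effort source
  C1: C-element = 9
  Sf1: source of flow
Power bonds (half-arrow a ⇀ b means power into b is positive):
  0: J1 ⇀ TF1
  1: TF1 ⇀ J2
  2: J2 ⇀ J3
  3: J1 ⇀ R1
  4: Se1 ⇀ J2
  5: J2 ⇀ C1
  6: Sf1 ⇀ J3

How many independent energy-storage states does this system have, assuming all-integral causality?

1  (C1 all integral)

b4 |J2  (Se1 fixes effort; stroke away)
b6 |Sf1  (Sf1 (Sf) sets flow on bond)
b2 |J3  (1-jn J3 has f-setter on 6)
b1 |J2  (J2: bond 2 brought flow, rest push out)
b5 |J2  (1-jn J2 has f-setter on 2)
b0 |TF1  (TF1 one-in-one-out from 1)
b3 |J1  (only one effort-in slot at J1)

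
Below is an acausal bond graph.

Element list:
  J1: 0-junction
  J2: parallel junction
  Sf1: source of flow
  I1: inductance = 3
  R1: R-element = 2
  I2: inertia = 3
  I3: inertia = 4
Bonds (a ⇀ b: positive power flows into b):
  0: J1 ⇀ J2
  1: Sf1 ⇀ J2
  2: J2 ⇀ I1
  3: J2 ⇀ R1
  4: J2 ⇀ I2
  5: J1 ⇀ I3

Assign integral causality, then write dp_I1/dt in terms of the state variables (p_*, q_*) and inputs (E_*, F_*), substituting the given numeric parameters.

dp_I1/dt = 2*F_Sf1 - 2*p_I1/3 - 2*p_I2/3 - p_I3/2

#1 stroke at Sf1  (Sf1 (Sf) sets flow on bond)
#2 stroke at I1  (I1 integral (f out))
#4 stroke at I2  (prefer integral on I2)
#5 stroke at I3  (prefer integral on I3)
#0 stroke at J1  (J1 needs exactly one e-in)
#3 stroke at J2  (closing 0-jn rule on J2)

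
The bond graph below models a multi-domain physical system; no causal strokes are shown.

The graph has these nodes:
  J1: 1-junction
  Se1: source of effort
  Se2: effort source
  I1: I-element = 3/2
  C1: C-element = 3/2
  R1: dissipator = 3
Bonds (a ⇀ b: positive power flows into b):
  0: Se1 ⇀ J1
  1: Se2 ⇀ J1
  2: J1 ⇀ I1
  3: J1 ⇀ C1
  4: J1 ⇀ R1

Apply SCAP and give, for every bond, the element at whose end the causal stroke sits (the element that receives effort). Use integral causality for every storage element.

β0 stroke at J1  (Se1 (Se) sets effort on bond)
β1 stroke at J1  (Se2 fixes effort; stroke away)
β2 stroke at I1  (I1 outputs flow p/I1)
β3 stroke at J1  (J1: bond 2 brought flow, rest push out)
β4 stroke at J1  (1-jn J1 has f-setter on 2)

β0 →J1
β1 →J1
β2 →I1
β3 →J1
β4 →J1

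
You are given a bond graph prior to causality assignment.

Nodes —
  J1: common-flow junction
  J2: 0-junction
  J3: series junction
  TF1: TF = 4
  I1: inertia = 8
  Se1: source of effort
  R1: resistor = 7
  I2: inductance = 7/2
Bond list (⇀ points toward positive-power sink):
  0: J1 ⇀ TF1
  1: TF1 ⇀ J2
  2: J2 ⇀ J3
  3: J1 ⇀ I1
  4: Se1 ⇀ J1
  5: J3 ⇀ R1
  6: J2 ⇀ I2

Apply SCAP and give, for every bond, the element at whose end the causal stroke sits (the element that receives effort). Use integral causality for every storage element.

b0 stroke→J1
b1 stroke→TF1
b2 stroke→J2
b3 stroke→I1
b4 stroke→J1
b5 stroke→J3
b6 stroke→I2

b4 |J1  (Se1: effort source, stroke at far end)
b3 |I1  (prefer integral on I1)
b0 |J1  (common-f at J1 fixed by 3)
b1 |TF1  (TF1: transformer flips bond 0)
b6 |I2  (I2 outputs flow p/I2)
b2 |J2  (J2: last free bond brings effort in)
b5 |J3  (J3 flow already set via bond 2)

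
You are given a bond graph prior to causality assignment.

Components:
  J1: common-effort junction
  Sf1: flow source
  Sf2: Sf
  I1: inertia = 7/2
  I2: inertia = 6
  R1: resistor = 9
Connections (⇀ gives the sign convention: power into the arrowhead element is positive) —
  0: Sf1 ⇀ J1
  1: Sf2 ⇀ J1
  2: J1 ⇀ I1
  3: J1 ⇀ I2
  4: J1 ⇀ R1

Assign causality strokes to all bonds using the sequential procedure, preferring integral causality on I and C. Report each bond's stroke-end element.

b0 stroke at Sf1  (source Sf1 imposes f)
b1 stroke at Sf2  (Sf2 (Sf) sets flow on bond)
b2 stroke at I1  (prefer integral on I1)
b3 stroke at I2  (prefer integral on I2)
b4 stroke at J1  (J1: last free bond brings effort in)

b0 →Sf1
b1 →Sf2
b2 →I1
b3 →I2
b4 →J1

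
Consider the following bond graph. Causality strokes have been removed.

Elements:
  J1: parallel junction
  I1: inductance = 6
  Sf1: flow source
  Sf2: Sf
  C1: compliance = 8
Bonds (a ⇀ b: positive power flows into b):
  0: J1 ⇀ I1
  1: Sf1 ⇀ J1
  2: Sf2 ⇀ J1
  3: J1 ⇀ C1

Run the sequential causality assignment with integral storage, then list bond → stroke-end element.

bond 1 stroke at Sf1  (Sf1 (Sf) sets flow on bond)
bond 2 stroke at Sf2  (source Sf2 imposes f)
bond 0 stroke at I1  (prefer integral on I1)
bond 3 stroke at J1  (J1: last free bond brings effort in)

b0 →I1
b1 →Sf1
b2 →Sf2
b3 →J1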